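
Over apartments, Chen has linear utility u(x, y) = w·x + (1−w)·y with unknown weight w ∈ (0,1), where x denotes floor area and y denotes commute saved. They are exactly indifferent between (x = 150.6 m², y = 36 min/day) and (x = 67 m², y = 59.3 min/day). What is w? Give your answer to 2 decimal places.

Indifference: w·150.6 + (1−w)·36 = w·67 + (1−w)·59.3.
w·(150.6−67) = (1−w)·(59.3−36), i.e. w·83.6 = (1−w)·23.3.
The marginal rate of substitution is 23.3/83.6, so w = 23.3/(83.6+23.3) = 0.22.

w = 0.22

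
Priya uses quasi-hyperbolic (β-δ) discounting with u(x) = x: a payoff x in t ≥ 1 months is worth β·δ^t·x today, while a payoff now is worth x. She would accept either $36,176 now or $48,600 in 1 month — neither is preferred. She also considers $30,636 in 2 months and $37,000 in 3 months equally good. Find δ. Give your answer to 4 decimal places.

δ ≈ 0.8280

From the later pair, β·δ^2·30636 = β·δ^3·37000; dividing through, δ = 30636/37000 = 0.82800.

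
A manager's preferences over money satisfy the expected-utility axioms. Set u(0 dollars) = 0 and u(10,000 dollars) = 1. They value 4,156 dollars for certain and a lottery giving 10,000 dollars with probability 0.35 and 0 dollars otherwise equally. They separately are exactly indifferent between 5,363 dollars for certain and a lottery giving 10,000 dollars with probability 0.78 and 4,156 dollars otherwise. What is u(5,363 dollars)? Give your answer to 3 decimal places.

The first gamble pins u(4,156 dollars): it must equal 0.35·1 + 0.65·0 = 0.35.
Chaining: u(5,363 dollars) = 0.78·1.00 + 0.22·0.35 = 0.8570.

0.857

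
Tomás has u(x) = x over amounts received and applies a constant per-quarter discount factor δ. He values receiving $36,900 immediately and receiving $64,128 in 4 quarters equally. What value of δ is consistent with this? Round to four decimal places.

Equating discounted utilities: u(36900) = δ^4·u(64128) ⇒ δ^4 = u(36900)/u(64128).
With u(x) = x: δ^4 = 36900/64128 = 0.57541.
So δ = 0.57541^(1/4) ≈ 0.8710.

δ ≈ 0.8710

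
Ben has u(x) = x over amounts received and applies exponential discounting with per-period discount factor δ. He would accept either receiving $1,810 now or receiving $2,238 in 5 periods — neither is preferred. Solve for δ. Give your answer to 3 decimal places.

The payoff in 5 periods is discounted by δ^5, so u(1810) = δ^5·u(2238) and δ^5 = u(1810)/u(2238).
With u(x) = x: δ^5 = 1810/2238 = 0.80876.
Taking the 5th root: δ = 0.80876^(1/5) ≈ 0.958.

δ ≈ 0.958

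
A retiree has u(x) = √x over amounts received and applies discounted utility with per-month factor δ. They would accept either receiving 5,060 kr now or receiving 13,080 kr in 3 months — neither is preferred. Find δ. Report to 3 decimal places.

Equating discounted utilities: u(5060) = δ^3·u(13080) ⇒ δ^3 = u(5060)/u(13080).
Since u(x) = √x, δ^3 = √(5060/13080) = 0.62197.
So δ = 0.62197^(1/3) ≈ 0.854.

δ ≈ 0.854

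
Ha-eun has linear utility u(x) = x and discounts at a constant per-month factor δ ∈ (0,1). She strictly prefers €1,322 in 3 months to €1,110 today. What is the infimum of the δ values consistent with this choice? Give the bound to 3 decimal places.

δ > 0.943

Comparing present values: 1110 < δ^3·1322.
So δ^3 > 1110/1322 = 0.83964; taking the cube root of both positive sides preserves the inequality.
δ > (1110/1322)^(1/3) ≈ 0.943.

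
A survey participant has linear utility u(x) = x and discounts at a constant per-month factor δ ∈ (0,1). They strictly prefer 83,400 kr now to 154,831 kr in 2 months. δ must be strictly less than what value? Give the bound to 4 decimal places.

The preference means 83400 > δ^2·154831.
Hence δ^2 < 83400/154831 = 0.53865, and x ↦ x^(1/2) is increasing on (0,∞).
δ < (83400/154831)^(1/2) ≈ 0.7339.

δ < 0.7339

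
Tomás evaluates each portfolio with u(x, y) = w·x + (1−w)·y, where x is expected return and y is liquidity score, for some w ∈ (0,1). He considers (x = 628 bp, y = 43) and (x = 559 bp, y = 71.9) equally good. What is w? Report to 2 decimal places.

w = 0.30

Indifference: w·628 + (1−w)·43 = w·559 + (1−w)·71.9.
Rearranging, 69·w − 28.9·(1−w) = 0.
So w/(1−w) = 28.9/69 = 0.4188, giving w = 28.9/(69+28.9) = 0.30.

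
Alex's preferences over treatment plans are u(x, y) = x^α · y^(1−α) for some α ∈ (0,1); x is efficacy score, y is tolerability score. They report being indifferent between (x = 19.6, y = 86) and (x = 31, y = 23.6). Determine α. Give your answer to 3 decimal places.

α ≈ 0.738

The Cobb–Douglas utilities coincide, so 19.6^α·86^(1−α) = 31^α·23.6^(1−α).
Rearrange to (19.6/31)^α = (23.6/86)^(1−α) and take logs: α·-0.458458 = (1−α)·-1.293101.
So α/(1−α) = (-1.293101)/(-0.458458) = 2.820544, and α = 2.820544/3.820544 ≈ 0.738.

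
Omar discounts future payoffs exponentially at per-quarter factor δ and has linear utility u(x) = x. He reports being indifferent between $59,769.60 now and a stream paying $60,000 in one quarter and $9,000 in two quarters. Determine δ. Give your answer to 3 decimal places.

δ ≈ 0.880

The stream is worth 60000δ + 9000δ² today, so 60000δ + 9000δ² = 59769.60.
That is, 9000δ² + 60000δ − 59769.60 = 0, a quadratic in δ.
By the quadratic formula (taking the positive root), δ = (−60000 + √5751705600.00) / 18000 ≈ 0.880.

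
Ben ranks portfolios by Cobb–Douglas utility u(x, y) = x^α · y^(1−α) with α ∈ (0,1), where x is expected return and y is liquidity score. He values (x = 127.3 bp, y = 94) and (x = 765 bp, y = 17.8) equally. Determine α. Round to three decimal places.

The Cobb–Douglas utilities coincide, so 127.3^α·94^(1−α) = 765^α·17.8^(1−α).
(127.3/765)^α = (17.8/94)^(1−α); take logs: α·ln(127.3/765) = (1−α)·ln(17.8/94), i.e. α·-1.793329 = (1−α)·-1.664096.
With A = -1.793329 and B = -1.664096: α·A = (1−α)·B, so α = B/(A+B) = -1.664096/-3.457425 ≈ 0.481.

α ≈ 0.481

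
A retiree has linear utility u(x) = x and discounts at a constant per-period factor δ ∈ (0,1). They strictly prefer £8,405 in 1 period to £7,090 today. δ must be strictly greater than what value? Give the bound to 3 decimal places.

The preference means 7090 < δ·8405.
Dividing through by 8405 gives δ > 0.84355.

δ > 0.844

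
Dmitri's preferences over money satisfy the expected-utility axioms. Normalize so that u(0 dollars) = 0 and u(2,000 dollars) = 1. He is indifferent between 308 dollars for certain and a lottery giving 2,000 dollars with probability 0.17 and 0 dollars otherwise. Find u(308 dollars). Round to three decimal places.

The indifference gives u(308 dollars) = 0.17·u(2,000 dollars) + 0.83·u(0 dollars) = 0.17·1 + 0.83·0 = 0.17.

0.170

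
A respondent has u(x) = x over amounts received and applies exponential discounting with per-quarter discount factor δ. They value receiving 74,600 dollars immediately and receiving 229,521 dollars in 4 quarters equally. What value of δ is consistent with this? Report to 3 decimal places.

The payoff in 4 quarters is discounted by δ^4, so u(74600) = δ^4·u(229521) and δ^4 = u(74600)/u(229521).
With u(x) = x: δ^4 = 74600/229521 = 0.32502.
Taking the 4th root: δ = 0.32502^(1/4) ≈ 0.755.

δ ≈ 0.755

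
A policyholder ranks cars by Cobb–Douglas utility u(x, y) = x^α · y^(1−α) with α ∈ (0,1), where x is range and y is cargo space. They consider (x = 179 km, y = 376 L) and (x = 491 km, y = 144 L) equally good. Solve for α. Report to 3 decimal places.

Indifference: 179^α · 376^(1−α) = 491^α · 144^(1−α).
Taking logs: α·ln 179 + (1−α)·ln 376 = α·ln 491 + (1−α)·ln 144, i.e. α·-1.009058 = (1−α)·-0.959776.
Thus α·(-1.968834) = -0.959776, so α = -0.959776/-1.968834 ≈ 0.487.

α ≈ 0.487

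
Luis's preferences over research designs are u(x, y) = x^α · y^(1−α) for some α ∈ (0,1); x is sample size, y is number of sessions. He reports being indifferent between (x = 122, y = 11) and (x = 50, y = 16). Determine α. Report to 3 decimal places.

α ≈ 0.296

The Cobb–Douglas utilities coincide, so 122^α·11^(1−α) = 50^α·16^(1−α).
(122/50)^α = (16/11)^(1−α); take logs: α·ln(122/50) = (1−α)·ln(16/11), i.e. α·0.891998 = (1−α)·0.374693.
With A = 0.891998 and B = 0.374693: α·A = (1−α)·B, so α = B/(A+B) = 0.374693/1.266691 ≈ 0.296.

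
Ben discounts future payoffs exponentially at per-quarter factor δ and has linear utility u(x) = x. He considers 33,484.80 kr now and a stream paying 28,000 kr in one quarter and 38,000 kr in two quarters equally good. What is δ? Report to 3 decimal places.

Equating present values: 33484.80 = 28000δ + 38000δ².
That is, 38000δ² + 28000δ − 33484.80 = 0, a quadratic in δ.
By the quadratic formula (taking the positive root), δ = (−28000 + √5873689600.00) / 76000 ≈ 0.640.

δ ≈ 0.640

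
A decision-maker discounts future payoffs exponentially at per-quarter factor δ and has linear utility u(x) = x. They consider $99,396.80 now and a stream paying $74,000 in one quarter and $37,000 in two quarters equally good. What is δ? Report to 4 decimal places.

Equating present values: 99396.80 = 74000δ + 37000δ².
That is, 37000δ² + 74000δ − 99396.80 = 0, a quadratic in δ.
By the quadratic formula (taking the positive root), δ = (−74000 + √20186726400.00) / 74000 ≈ 0.9200.

δ ≈ 0.9200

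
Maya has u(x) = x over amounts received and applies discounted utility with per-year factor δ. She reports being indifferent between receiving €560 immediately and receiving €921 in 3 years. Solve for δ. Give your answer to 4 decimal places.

δ ≈ 0.8472

Equating discounted utilities: u(560) = δ^3·u(921) ⇒ δ^3 = u(560)/u(921).
With u(x) = x: δ^3 = 560/921 = 0.60803.
Hence δ = (0.60803)^(1/3) = 0.847181.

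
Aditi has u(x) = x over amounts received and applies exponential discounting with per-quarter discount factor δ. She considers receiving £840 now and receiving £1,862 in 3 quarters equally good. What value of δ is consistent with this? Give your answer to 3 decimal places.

δ ≈ 0.767

Indifference means u(840) = δ^3 · u(1862), so δ^3 = u(840)/u(1862).
With u(x) = x: δ^3 = 840/1862 = 0.45113.
Hence δ = (0.45113)^(1/3) = 0.76695.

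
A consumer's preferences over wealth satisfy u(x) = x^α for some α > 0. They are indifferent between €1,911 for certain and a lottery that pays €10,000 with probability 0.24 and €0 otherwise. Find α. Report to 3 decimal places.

Since u(0) = 0, the lottery's EU is 0.24·10000^α.
Setting u(1911) equal to that: 1911^α = 0.24·10000^α ⇒ (1911/10000)^α = 0.24.
α = ln(0.24) / ln(1911/10000) = -1.427116/-1.654958 ≈ 0.862.

α ≈ 0.862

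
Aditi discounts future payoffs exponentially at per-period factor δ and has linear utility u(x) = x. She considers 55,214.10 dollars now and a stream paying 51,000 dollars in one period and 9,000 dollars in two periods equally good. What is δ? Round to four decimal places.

Present value of the stream is 51000·δ + 9000·δ². Indifference gives 51000δ + 9000δ² = 55214.10.
That is, 9000δ² + 51000δ − 55214.10 = 0, a quadratic in δ.
The positive root is δ = [−51000 + √(51000² + 4·9000·55214.10)] / (2·9000) = (−51000 + 67740.000)/18000 ≈ 0.9300.

δ ≈ 0.9300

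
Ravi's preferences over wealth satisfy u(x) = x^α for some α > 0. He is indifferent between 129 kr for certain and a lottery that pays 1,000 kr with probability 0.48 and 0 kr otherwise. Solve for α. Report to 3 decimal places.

EU(lottery) = 0.48·1000^α + 0.52·0 = 0.48·1000^α.
Indifference: 129^α = 0.48·1000^α, so (129/1000)^α = 0.48.
Take logs: α = ln 0.48 / ln(129/1000) ≈ 0.35839.

α ≈ 0.358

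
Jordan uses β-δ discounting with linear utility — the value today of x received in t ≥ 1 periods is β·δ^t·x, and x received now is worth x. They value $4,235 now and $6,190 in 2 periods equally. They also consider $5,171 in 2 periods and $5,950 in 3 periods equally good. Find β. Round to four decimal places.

β ≈ 0.9058

Both payoffs in the second observation are in the future, so β drops out: δ^2·5171 = δ^3·5950 ⇒ δ = 5171/5950 = 0.86908.
Substituting δ into 4235 = β·δ^2·6190: β = 4235/(4675.260) ≈ 0.9058.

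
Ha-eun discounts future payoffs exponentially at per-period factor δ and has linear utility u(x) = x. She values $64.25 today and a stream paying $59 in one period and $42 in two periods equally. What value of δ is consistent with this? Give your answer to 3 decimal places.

δ ≈ 0.720

The stream is worth 59δ + 42δ² today, so 59δ + 42δ² = 64.25.
So 42δ² + 59δ − 64.25 = 0.
δ = (−59 + √(59² + 4·42·64.25)) / (2·42) = (−59 + √14275.00) / 84 ≈ 0.720.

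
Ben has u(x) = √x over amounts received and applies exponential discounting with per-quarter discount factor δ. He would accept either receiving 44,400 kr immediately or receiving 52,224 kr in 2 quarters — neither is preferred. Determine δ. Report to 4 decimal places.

The payoff in 2 quarters is discounted by δ^2, so u(44400) = δ^2·u(52224) and δ^2 = u(44400)/u(52224).
With u(x) = √x: δ^2 = √44400/√52224 = √(44400/52224) = 0.92205.
Hence δ = (0.92205)^(1/2) = 0.960236.

δ ≈ 0.9602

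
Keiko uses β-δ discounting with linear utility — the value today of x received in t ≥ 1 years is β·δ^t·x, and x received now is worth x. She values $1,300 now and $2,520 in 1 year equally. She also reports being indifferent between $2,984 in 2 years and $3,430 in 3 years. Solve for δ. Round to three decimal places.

Both payoffs in the second observation are in the future, so β drops out: δ^2·2984 = δ^3·3430 ⇒ δ = 2984/3430 = 0.86997.

δ ≈ 0.870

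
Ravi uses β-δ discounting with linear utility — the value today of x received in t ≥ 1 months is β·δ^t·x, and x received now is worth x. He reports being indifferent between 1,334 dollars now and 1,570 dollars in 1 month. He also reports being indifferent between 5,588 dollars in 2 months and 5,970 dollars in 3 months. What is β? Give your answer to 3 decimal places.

From the later pair, β·δ^2·5588 = β·δ^3·5970; dividing through, δ = 5588/5970 = 0.93601.
Now use the now-vs-future pair: 1334 = β·δ·1570 gives β = 1334/(0.93601·1570) ≈ 0.908.

β ≈ 0.908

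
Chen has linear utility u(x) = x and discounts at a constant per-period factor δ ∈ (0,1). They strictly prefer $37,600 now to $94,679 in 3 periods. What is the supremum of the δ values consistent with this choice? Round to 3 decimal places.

Under u(x) = x this choice says 37600 > δ^3·94679.
So δ^3 < 37600/94679 = 0.39713; taking the cube root of both positive sides preserves the inequality.
δ < (37600/94679)^(1/3) ≈ 0.735.

δ < 0.735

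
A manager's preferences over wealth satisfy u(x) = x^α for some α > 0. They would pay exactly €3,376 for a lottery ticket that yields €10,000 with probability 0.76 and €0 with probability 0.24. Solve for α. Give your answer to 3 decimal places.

α ≈ 0.253

EU(lottery) = 0.76·10000^α + 0.24·0 = 0.76·10000^α.
Indifference: 3376^α = 0.76·10000^α, so (3376/10000)^α = 0.76.
Taking logs: α·ln(3376/10000) = ln(0.76), so α = -0.274437 / -1.085894 ≈ 0.253.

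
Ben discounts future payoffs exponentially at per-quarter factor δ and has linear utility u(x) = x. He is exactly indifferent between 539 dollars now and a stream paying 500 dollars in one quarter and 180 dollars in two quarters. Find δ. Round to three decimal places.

δ ≈ 0.830

Equating present values: 539 = 500δ + 180δ².
Rearranged: 180δ² + 500δ − 539 = 0.
δ = (−500 + √(500² + 4·180·539)) / (2·180) = (−500 + √638080.00) / 360 ≈ 0.830.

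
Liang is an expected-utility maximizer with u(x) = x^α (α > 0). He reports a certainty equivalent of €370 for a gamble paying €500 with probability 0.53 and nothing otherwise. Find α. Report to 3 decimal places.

Since u(0) = 0, the lottery's EU is 0.53·500^α.
Setting u(370) equal to that: 370^α = 0.53·500^α ⇒ (370/500)^α = 0.53.
Take logs: α = ln 0.53 / ln(370/500) ≈ 2.10849.

α ≈ 2.108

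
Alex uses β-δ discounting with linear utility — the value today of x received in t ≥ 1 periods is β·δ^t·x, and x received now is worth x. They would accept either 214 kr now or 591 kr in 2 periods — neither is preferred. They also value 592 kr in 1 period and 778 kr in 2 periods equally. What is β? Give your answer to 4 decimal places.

Both payoffs in the second observation are in the future, so β drops out: δ^1·592 = δ^2·778 ⇒ δ = 592/778 = 0.76093.
Now use the now-vs-future pair: 214 = β·δ^2·591 gives β = 214/(0.57901·591) ≈ 0.6254.

β ≈ 0.6254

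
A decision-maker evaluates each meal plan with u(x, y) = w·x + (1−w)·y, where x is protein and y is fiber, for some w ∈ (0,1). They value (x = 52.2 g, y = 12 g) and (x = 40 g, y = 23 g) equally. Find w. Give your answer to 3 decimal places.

Indifference: w·52.2 + (1−w)·12 = w·40 + (1−w)·23.
Collecting terms: w·12.2 = (1−w)·11.
So w/(1−w) = 11/12.2 = 0.9016, giving w = 11/(12.2+11) = 0.474.

w = 0.474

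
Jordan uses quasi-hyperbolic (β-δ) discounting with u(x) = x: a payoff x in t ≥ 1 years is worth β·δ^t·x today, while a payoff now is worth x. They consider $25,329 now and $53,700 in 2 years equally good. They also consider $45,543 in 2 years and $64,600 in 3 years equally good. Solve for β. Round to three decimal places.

β ≈ 0.949

Both payoffs in the second observation are in the future, so β drops out: δ^2·45543 = δ^3·64600 ⇒ δ = 45543/64600 = 0.70500.
Substituting δ into 25329 = β·δ^2·53700: β = 25329/(26690.242) ≈ 0.949.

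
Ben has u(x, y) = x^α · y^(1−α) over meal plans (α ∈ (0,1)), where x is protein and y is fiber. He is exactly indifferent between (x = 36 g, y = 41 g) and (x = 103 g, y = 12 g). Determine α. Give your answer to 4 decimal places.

α ≈ 0.5389

Indifference: 36^α · 41^(1−α) = 103^α · 12^(1−α).
Taking logs: α·ln 36 + (1−α)·ln 41 = α·ln 103 + (1−α)·ln 12, i.e. α·-1.0512100 = (1−α)·-1.2286654.
Thus α·(-2.2798754) = -1.2286654, so α = -1.2286654/-2.2798754 ≈ 0.5389.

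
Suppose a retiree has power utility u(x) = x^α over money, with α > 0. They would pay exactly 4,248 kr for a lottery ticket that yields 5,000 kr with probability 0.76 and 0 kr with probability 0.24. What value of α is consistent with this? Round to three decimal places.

α ≈ 1.684

The lottery's expected utility is 0.76·u(5000) + 0.24·u(0) = 0.76·5000^α (since u(0) = 0 for α > 0).
Equating: 4248^α = 0.76·5000^α, i.e. 0.8496^α = 0.76.
α = ln(0.76) / ln(4248/5000) = -0.274437/-0.162990 ≈ 1.684.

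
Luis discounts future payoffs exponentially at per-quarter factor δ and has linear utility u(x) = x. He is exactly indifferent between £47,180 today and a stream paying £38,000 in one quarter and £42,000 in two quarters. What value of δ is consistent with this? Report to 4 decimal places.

δ ≈ 0.7000

Equating present values: 47180 = 38000δ + 42000δ².
Rearranged: 42000δ² + 38000δ − 47180 = 0.
δ = (−38000 + √(38000² + 4·42000·47180)) / (2·42000) = (−38000 + √9370240000.00) / 84000 ≈ 0.7000.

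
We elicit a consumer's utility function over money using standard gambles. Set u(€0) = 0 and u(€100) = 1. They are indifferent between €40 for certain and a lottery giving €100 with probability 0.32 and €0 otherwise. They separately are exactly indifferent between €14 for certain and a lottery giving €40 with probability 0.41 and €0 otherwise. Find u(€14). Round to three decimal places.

First, u(€40) = 0.32·u(€100) + 0.68·u(€0) = 0.32.
Then u(€14) = 0.41·u(€40) + 0.59·u(€0) = 0.41·0.32 + 0.59·0.00 = 0.1312.

0.131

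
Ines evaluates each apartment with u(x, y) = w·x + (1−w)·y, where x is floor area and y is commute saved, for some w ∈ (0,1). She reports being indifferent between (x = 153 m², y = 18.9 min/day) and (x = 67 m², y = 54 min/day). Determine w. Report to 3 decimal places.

w = 0.290

Indifference: w·153 + (1−w)·18.9 = w·67 + (1−w)·54.
w·(153−67) = (1−w)·(54−18.9), i.e. w·86 = (1−w)·35.1.
The marginal rate of substitution is 35.1/86, so w = 35.1/(86+35.1) = 0.290.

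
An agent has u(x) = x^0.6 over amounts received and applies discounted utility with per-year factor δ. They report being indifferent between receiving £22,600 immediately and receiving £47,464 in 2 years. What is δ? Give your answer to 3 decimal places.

The payoff in 2 years is discounted by δ^2, so u(22600) = δ^2·u(47464) and δ^2 = u(22600)/u(47464).
Since u(x) = x^0.6, δ^2 = (22600/47464)^0.6 = 0.47615^0.6 = 0.64069.
Hence δ = (0.64069)^(1/2) = 0.80043.

δ ≈ 0.800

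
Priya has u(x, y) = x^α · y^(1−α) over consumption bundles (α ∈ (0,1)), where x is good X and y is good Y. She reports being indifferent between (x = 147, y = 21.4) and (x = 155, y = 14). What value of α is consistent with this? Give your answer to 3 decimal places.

α ≈ 0.889

The Cobb–Douglas utilities coincide, so 147^α·21.4^(1−α) = 155^α·14^(1−α).
Rearrange to (147/155)^α = (14/21.4)^(1−α) and take logs: α·-0.052993 = (1−α)·-0.424334.
So α/(1−α) = (-0.424334)/(-0.052993) = 8.007359, and α = 8.007359/9.007359 ≈ 0.889.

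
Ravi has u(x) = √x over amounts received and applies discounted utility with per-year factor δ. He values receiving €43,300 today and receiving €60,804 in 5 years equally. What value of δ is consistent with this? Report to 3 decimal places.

δ ≈ 0.967

Equating discounted utilities: u(43300) = δ^5·u(60804) ⇒ δ^5 = u(43300)/u(60804).
With u(x) = √x: δ^5 = √43300/√60804 = √(43300/60804) = 0.84387.
So δ = 0.84387^(1/5) ≈ 0.967.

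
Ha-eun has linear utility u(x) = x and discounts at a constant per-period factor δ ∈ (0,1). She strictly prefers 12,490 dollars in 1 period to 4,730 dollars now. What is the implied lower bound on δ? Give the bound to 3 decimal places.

δ > 0.379

The preference means 4730 < δ·12490.
Dividing through by 12490 gives δ > 0.37870.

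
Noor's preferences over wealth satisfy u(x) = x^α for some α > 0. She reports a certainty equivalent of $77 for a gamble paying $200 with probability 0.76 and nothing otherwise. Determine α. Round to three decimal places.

The lottery's expected utility is 0.76·u(200) + 0.24·u(0) = 0.76·200^α (since u(0) = 0 for α > 0).
Setting u(77) equal to that: 77^α = 0.76·200^α ⇒ (77/200)^α = 0.76.
Take logs: α = ln 0.76 / ln(77/200) ≈ 0.28752.

α ≈ 0.288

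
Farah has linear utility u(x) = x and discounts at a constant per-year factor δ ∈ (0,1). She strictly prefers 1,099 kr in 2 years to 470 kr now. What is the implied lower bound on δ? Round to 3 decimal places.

δ > 0.654

The preference means 470 < δ^2·1099.
So δ^2 > 470/1099 = 0.42766; taking the square root of both positive sides preserves the inequality.
δ > 0.42766^(1/2) = 0.654.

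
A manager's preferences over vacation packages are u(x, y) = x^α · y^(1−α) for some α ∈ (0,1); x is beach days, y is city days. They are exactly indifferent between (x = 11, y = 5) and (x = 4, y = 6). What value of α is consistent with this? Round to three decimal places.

Set the two utilities equal: 11^α·5^(1−α) = 4^α·6^(1−α).
Rearrange to (11/4)^α = (6/5)^(1−α) and take logs: α·1.011601 = (1−α)·0.182322.
Thus α·(1.193923) = 0.182322, so α = 0.182322/1.193923 ≈ 0.153.

α ≈ 0.153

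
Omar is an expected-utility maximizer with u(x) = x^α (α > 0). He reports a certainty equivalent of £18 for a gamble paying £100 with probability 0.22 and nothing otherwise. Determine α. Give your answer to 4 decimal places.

The lottery's expected utility is 0.22·u(100) + 0.78·u(0) = 0.22·100^α (since u(0) = 0 for α > 0).
Setting u(18) equal to that: 18^α = 0.22·100^α ⇒ (18/100)^α = 0.22.
Taking logs: α·ln(18/100) = ln(0.22), so α = -1.5141277 / -1.7147984 ≈ 0.8830.

α ≈ 0.8830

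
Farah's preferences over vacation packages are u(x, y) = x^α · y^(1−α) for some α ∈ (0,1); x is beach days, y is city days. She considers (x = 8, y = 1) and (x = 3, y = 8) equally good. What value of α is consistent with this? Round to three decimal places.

α ≈ 0.679

Indifference: 8^α · 1^(1−α) = 3^α · 8^(1−α).
Rearrange to (8/3)^α = (8/1)^(1−α) and take logs: α·0.980829 = (1−α)·2.079442.
With A = 0.980829 and B = 2.079442: α·A = (1−α)·B, so α = B/(A+B) = 2.079442/3.060271 ≈ 0.679.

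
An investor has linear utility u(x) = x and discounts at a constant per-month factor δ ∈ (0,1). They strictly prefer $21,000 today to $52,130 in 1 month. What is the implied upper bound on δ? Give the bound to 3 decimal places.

Comparing present values: 21000 > δ·52130.
Dividing through by 52130 gives δ < 0.40284.

δ < 0.403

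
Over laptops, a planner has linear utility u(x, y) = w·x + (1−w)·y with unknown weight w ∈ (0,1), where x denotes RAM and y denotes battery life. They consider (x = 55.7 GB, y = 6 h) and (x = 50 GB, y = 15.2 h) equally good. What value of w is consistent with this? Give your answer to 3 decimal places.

Indifference: w·55.7 + (1−w)·6 = w·50 + (1−w)·15.2.
Rearranging, 5.7·w − 9.2·(1−w) = 0.
Hence w = 9.2/(5.7+9.2) = 9.2/14.9 = 0.617.

w = 0.617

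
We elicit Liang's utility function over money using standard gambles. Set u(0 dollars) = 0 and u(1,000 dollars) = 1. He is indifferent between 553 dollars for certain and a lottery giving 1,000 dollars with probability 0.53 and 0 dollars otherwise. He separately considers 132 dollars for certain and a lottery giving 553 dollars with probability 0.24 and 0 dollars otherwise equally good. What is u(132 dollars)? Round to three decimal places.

0.127

The first gamble pins u(553 dollars): it must equal 0.53·1 + 0.47·0 = 0.53.
Then u(132 dollars) = 0.24·u(553 dollars) + 0.76·u(0 dollars) = 0.24·0.53 + 0.76·0.00 = 0.1272.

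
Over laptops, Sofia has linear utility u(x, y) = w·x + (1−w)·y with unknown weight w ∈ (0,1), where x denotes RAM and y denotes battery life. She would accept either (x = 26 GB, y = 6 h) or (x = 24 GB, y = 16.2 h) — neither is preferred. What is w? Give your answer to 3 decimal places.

Equating utilities: w·26 + (1−w)·6 = w·24 + (1−w)·16.2.
Collecting terms: w·2 = (1−w)·10.2.
Hence w = 10.2/(2+10.2) = 10.2/12.2 = 0.836.

w = 0.836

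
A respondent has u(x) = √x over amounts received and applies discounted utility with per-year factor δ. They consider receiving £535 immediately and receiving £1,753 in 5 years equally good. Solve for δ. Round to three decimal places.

The payoff in 5 years is discounted by δ^5, so u(535) = δ^5·u(1753) and δ^5 = u(535)/u(1753).
With u(x) = √x: δ^5 = √535/√1753 = √(535/1753) = 0.55244.
So δ = 0.55244^(1/5) ≈ 0.888.

δ ≈ 0.888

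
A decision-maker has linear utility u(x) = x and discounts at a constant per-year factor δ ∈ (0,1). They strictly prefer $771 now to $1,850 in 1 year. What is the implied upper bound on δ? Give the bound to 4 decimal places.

δ < 0.4168

Comparing present values: 771 > δ·1850.
So δ < 771/1850 = 0.41676.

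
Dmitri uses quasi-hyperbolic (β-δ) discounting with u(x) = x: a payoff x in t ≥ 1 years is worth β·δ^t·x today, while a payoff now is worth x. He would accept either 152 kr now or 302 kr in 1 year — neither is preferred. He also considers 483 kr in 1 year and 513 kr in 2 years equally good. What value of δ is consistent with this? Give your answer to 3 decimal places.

δ ≈ 0.942

The second indifference involves only future payoffs, so β cancels: β·δ^1·483 = β·δ^2·513, giving δ = 483/513 = 0.94152.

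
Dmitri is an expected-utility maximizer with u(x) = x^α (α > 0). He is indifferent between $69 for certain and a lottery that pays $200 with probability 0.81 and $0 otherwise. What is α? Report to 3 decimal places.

α ≈ 0.198

EU(lottery) = 0.81·200^α + 0.19·0 = 0.81·200^α.
Equating: 69^α = 0.81·200^α, i.e. 0.3450^α = 0.81.
Take logs: α = ln 0.81 / ln(69/200) ≈ 0.19801.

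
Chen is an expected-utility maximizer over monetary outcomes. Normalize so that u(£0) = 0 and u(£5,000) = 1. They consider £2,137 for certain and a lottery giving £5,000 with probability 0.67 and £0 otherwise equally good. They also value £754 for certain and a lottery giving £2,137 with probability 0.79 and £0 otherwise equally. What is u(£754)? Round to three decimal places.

From the first indifference, u(£2,137) = 0.67·u(£5,000) + 0.33·u(£0) = 0.67·1 + 0.33·0 = 0.67.
The second indifference gives u(£754) = 0.79·u(£2,137) + 0.21·u(£0) = 0.79·0.67 + 0.21·0.00 = 0.5293.

0.529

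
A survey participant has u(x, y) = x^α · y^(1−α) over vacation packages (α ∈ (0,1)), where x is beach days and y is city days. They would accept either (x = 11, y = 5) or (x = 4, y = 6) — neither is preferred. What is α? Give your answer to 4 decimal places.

α ≈ 0.1527

Set the two utilities equal: 11^α·5^(1−α) = 4^α·6^(1−α).
Taking logs: α·ln 11 + (1−α)·ln 5 = α·ln 4 + (1−α)·ln 6, i.e. α·1.0116009 = (1−α)·0.1823216.
Thus α·(1.1939225) = 0.1823216, so α = 0.1823216/1.1939225 ≈ 0.1527.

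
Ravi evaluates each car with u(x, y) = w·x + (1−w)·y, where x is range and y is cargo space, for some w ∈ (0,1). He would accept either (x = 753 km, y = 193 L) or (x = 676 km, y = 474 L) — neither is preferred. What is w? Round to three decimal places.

w = 0.785

Indifference: w·753 + (1−w)·193 = w·676 + (1−w)·474.
Collecting terms: w·77 = (1−w)·281.
The marginal rate of substitution is 281/77, so w = 281/(77+281) = 0.785.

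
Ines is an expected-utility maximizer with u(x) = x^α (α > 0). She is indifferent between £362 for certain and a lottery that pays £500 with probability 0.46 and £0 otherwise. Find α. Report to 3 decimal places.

α ≈ 2.404

The lottery's expected utility is 0.46·u(500) + 0.54·u(0) = 0.46·500^α (since u(0) = 0 for α > 0).
Equating: 362^α = 0.46·500^α, i.e. 0.7240^α = 0.46.
Taking logs: α·ln(362/500) = ln(0.46), so α = -0.776529 / -0.322964 ≈ 2.404.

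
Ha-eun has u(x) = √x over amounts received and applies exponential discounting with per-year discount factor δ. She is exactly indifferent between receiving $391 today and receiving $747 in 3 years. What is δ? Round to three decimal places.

Indifference means u(391) = δ^3 · u(747), so δ^3 = u(391)/u(747).
Since u(x) = √x, δ^3 = √(391/747) = 0.72348.
Hence δ = (0.72348)^(1/3) = 0.89772.

δ ≈ 0.898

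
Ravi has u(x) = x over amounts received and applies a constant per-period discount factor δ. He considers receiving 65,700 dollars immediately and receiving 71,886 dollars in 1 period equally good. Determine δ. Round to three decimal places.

The payoff in 1 period is discounted by δ, so u(65700) = δ·u(71886) and δ = u(65700)/u(71886).
With u(x) = x: δ = 65700/71886 = 0.91395.

δ ≈ 0.914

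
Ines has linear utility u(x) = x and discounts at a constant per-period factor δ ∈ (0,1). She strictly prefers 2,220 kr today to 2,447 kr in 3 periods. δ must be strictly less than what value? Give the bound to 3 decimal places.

δ < 0.968

Comparing present values: 2220 > δ^3·2447.
Hence δ^3 < 2220/2447 = 0.90723, and x ↦ x^(1/3) is increasing on (0,∞).
δ < 0.90723^(1/3) = 0.968.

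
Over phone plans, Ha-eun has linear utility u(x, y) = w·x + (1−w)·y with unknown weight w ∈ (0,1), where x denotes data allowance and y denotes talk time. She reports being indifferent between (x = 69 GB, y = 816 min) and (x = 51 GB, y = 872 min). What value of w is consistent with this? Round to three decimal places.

w = 0.757

Equating utilities: w·69 + (1−w)·816 = w·51 + (1−w)·872.
w·(69−51) = (1−w)·(872−816), i.e. w·18 = (1−w)·56.
The marginal rate of substitution is 56/18, so w = 56/(18+56) = 0.757.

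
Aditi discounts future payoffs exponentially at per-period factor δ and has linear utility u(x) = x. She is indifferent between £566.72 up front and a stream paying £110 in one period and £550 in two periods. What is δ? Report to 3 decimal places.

δ ≈ 0.920

Present value of the stream is 110·δ + 550·δ². Indifference gives 110δ + 550δ² = 566.72.
Rearranged: 550δ² + 110δ − 566.72 = 0.
The positive root is δ = [−110 + √(110² + 4·550·566.72)] / (2·550) = (−110 + 1122.000)/1100 ≈ 0.920.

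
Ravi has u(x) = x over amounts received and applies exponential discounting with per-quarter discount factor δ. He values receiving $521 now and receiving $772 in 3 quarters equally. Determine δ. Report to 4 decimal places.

δ ≈ 0.8771

The payoff in 3 quarters is discounted by δ^3, so u(521) = δ^3·u(772) and δ^3 = u(521)/u(772).
With u(x) = x: δ^3 = 521/772 = 0.67487.
So δ = 0.67487^(1/3) ≈ 0.8771.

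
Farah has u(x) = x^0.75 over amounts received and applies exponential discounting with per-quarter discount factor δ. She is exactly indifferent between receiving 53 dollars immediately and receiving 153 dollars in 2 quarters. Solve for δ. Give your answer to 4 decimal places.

Equating discounted utilities: u(53) = δ^2·u(153) ⇒ δ^2 = u(53)/u(153).
Since u(x) = x^0.75, δ^2 = (53/153)^0.75 = 0.34641^0.75 = 0.45153.
Hence δ = (0.45153)^(1/2) = 0.671961.

δ ≈ 0.6720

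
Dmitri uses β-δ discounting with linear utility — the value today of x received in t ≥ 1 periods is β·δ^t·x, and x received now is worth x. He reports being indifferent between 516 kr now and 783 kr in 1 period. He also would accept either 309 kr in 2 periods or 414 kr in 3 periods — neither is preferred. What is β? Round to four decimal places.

β ≈ 0.8829

The second indifference involves only future payoffs, so β cancels: β·δ^2·309 = β·δ^3·414, giving δ = 309/414 = 0.74638.
Substituting δ into 516 = β·δ·783: β = 516/(584.413) ≈ 0.8829.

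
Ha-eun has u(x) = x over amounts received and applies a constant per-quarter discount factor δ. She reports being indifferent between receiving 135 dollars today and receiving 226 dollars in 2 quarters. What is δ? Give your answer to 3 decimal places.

Indifference means u(135) = δ^2 · u(226), so δ^2 = u(135)/u(226).
With u(x) = x: δ^2 = 135/226 = 0.59735.
Taking the square root: δ = 0.59735^(1/2) ≈ 0.773.

δ ≈ 0.773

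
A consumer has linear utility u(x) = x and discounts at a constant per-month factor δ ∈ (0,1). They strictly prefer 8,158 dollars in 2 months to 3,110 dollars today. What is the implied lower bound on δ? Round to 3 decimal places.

δ > 0.617

Comparing present values: 3110 < δ^2·8158.
Hence δ^2 > 3110/8158 = 0.38122, and x ↦ x^(1/2) is increasing on (0,∞).
δ > (3110/8158)^(1/2) ≈ 0.617.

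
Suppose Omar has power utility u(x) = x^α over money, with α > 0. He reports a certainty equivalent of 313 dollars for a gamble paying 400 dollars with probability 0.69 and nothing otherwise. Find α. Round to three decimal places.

α ≈ 1.513

Since u(0) = 0, the lottery's EU is 0.69·400^α.
Equating: 313^α = 0.69·400^α, i.e. 0.7825^α = 0.69.
Taking logs: α·ln(313/400) = ln(0.69), so α = -0.371064 / -0.245261 ≈ 1.513.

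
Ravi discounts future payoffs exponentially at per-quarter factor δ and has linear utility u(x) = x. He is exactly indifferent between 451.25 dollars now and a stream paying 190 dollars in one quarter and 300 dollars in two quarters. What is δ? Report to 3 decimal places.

Equating present values: 451.25 = 190δ + 300δ².
Rearranged: 300δ² + 190δ − 451.25 = 0.
By the quadratic formula (taking the positive root), δ = (−190 + √577600.00) / 600 ≈ 0.950.

δ ≈ 0.950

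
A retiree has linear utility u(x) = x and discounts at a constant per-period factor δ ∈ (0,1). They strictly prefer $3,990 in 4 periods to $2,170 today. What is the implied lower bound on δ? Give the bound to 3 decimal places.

δ > 0.859

Under u(x) = x this choice says 2170 < δ^4·3990.
So δ^4 > 2170/3990 = 0.54386; taking the 4th root of both positive sides preserves the inequality.
δ > (2170/3990)^(1/4) ≈ 0.859.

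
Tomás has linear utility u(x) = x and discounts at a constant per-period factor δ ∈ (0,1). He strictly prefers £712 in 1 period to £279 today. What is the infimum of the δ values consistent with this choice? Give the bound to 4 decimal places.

Comparing present values: 279 < δ·712.
Dividing through by 712 gives δ > 0.39185.

δ > 0.3919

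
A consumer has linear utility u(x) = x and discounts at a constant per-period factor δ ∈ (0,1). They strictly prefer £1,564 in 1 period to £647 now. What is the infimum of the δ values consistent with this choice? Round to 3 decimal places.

Under u(x) = x this choice says 647 < δ·1564.
Dividing through by 1564 gives δ > 0.41368.

δ > 0.414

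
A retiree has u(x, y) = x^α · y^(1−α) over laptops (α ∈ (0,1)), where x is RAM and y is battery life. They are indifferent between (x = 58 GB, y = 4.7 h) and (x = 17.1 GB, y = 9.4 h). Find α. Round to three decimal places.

α ≈ 0.362

Indifference: 58^α · 4.7^(1−α) = 17.1^α · 9.4^(1−α).
Rearrange to (58/17.1)^α = (9.4/4.7)^(1−α) and take logs: α·1.221365 = (1−α)·0.693147.
Thus α·(1.914512) = 0.693147, so α = 0.693147/1.914512 ≈ 0.362.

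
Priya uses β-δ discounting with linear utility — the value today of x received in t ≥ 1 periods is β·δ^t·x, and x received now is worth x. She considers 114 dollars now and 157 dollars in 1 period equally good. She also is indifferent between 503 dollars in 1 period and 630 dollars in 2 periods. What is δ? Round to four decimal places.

The second indifference involves only future payoffs, so β cancels: β·δ^1·503 = β·δ^2·630, giving δ = 503/630 = 0.79841.

δ ≈ 0.7984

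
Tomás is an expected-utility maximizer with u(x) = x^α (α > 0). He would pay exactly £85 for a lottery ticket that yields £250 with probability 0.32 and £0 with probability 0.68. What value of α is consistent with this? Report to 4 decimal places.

EU(lottery) = 0.32·250^α + 0.68·0 = 0.32·250^α.
Indifference: 85^α = 0.32·250^α, so (85/250)^α = 0.32.
α = ln(0.32) / ln(85/250) = -1.1394343/-1.0788097 ≈ 1.0562.

α ≈ 1.0562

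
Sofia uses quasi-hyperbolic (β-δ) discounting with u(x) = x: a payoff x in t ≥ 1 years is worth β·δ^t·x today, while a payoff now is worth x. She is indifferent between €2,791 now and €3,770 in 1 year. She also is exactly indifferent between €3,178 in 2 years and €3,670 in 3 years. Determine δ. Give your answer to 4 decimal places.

Both payoffs in the second observation are in the future, so β drops out: δ^2·3178 = δ^3·3670 ⇒ δ = 3178/3670 = 0.86594.

δ ≈ 0.8659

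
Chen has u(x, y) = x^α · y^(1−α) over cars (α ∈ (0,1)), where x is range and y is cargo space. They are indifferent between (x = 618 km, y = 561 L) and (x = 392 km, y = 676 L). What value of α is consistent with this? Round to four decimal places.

The Cobb–Douglas utilities coincide, so 618^α·561^(1−α) = 392^α·676^(1−α).
Taking logs: α·ln 618 + (1−α)·ln 561 = α·ln 392 + (1−α)·ln 676, i.e. α·0.4552266 = (1−α)·0.1864722.
With A = 0.4552266 and B = 0.1864722: α·A = (1−α)·B, so α = B/(A+B) = 0.1864722/0.6416988 ≈ 0.2906.

α ≈ 0.2906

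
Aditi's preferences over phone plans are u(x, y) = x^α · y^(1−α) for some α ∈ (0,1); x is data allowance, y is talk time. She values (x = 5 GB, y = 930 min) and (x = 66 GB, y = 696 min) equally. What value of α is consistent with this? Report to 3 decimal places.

α ≈ 0.101

The Cobb–Douglas utilities coincide, so 5^α·930^(1−α) = 66^α·696^(1−α).
Rearrange to (5/66)^α = (696/930)^(1−α) and take logs: α·-2.580217 = (1−α)·-0.289835.
So α/(1−α) = (-0.289835)/(-2.580217) = 0.112330, and α = 0.112330/1.112330 ≈ 0.101.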